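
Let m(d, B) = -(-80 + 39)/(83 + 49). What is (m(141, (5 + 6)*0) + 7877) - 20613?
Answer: -1681111/132 ≈ -12736.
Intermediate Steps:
m(d, B) = 41/132 (m(d, B) = -(-41)/132 = -1*(-41/132) = 41/132)
(m(141, (5 + 6)*0) + 7877) - 20613 = (41/132 + 7877) - 20613 = 1039805/132 - 20613 = -1681111/132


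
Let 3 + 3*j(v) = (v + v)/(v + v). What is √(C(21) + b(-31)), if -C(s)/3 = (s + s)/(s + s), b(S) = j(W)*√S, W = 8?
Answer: √(-27 - 6*I*√31)/3 ≈ 0.94144 - 1.9714*I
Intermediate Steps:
j(v) = -⅔ (j(v) = -1 + ((v + v)/(v + v))/3 = -1 + ((2*v)/((2*v)))/3 = -1 + ((2*v)*(1/(2*v)))/3 = -1 + (⅓)*1 = -1 + ⅓ = -⅔)
b(S) = -2*√S/3
C(s) = -3 (C(s) = -3*(s + s)/(s + s) = -3*2*s/(2*s) = -3*2*s*1/(2*s) = -3*1 = -3)
√(C(21) + b(-31)) = √(-3 - 2*I*√31/3)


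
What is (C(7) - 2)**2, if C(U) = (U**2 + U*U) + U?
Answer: 10609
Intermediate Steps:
C(U) = U + 2*U**2 (C(U) = (U**2 + U**2) + U = 2*U**2 + U = U + 2*U**2)
(C(7) - 2)**2 = (7*(1 + 2*7) - 2)**2 = (7*(1 + 14) - 2)**2 = (7*15 - 2)**2 = (105 - 2)**2 = 103**2 = 10609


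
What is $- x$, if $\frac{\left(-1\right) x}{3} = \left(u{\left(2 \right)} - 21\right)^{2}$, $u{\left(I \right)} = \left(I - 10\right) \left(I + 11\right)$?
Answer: $46875$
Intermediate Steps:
$u{\left(I \right)} = \left(-10 + I\right) \left(11 + I\right)$
$x = -46875$ ($x = - 3 \left(\left(-110 + 2 + 2^{2}\right) - 21\right)^{2} = - 3 \left(\left(-110 + 2 + 4\right) - 21\right)^{2} = - 3 \left(-104 - 21\right)^{2} = - 3 \left(-125\right)^{2} = \left(-3\right) 15625 = -46875$)
$- x = \left(-1\right) \left(-46875\right) = 46875$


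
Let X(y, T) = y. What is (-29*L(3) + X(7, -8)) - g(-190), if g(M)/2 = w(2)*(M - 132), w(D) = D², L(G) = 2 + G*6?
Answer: 2003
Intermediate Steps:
L(G) = 2 + 6*G
g(M) = -1056 + 8*M (g(M) = 2*(2²*(M - 132)) = 2*(4*(-132 + M)) = 2*(-528 + 4*M) = -1056 + 8*M)
(-29*L(3) + X(7, -8)) - g(-190) = (-29*(2 + 6*3) + 7) - (-1056 + 8*(-190)) = (-29*(2 + 18) + 7) - (-1056 - 1520) = (-29*20 + 7) - 1*(-2576) = (-580 + 7) + 2576 = -573 + 2576 = 2003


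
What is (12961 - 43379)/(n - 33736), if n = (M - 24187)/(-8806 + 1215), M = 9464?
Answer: 230903038/256075253 ≈ 0.90170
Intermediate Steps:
n = 14723/7591 (n = (9464 - 24187)/(-8806 + 1215) = -14723/(-7591) = -14723*(-1/7591) = 14723/7591 ≈ 1.9395)
(12961 - 43379)/(n - 33736) = (12961 - 43379)/(14723/7591 - 33736) = -30418/(-256075253/7591) = -30418*(-7591/256075253) = 230903038/256075253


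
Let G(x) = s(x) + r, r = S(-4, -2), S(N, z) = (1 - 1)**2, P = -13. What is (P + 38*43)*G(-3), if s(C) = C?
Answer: -4863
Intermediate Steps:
S(N, z) = 0 (S(N, z) = 0**2 = 0)
r = 0
G(x) = x (G(x) = x + 0 = x)
(P + 38*43)*G(-3) = (-13 + 38*43)*(-3) = (-13 + 1634)*(-3) = 1621*(-3) = -4863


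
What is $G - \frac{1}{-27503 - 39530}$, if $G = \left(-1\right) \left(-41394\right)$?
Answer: $\frac{2774764003}{67033} \approx 41394.0$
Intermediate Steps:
$G = 41394$
$G - \frac{1}{-27503 - 39530} = 41394 - \frac{1}{-27503 - 39530} = 41394 - \frac{1}{-67033} = 41394 - - \frac{1}{67033} = 41394 + \frac{1}{67033} = \frac{2774764003}{67033}$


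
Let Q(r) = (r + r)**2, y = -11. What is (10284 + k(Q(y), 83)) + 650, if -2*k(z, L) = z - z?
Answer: 10934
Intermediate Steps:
Q(r) = 4*r**2 (Q(r) = (2*r)**2 = 4*r**2)
k(z, L) = 0 (k(z, L) = -(z - z)/2 = -1/2*0 = 0)
(10284 + k(Q(y), 83)) + 650 = (10284 + 0) + 650 = 10284 + 650 = 10934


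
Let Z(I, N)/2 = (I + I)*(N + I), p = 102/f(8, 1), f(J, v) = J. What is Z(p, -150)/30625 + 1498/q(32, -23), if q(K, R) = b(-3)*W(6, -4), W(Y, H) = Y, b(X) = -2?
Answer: -45960247/367500 ≈ -125.06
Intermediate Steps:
q(K, R) = -12 (q(K, R) = -2*6 = -12)
p = 51/4 (p = 102/8 = 102*(1/8) = 51/4 ≈ 12.750)
Z(I, N) = 4*I*(I + N) (Z(I, N) = 2*((I + I)*(N + I)) = 2*((2*I)*(I + N)) = 2*(2*I*(I + N)) = 4*I*(I + N))
Z(p, -150)/30625 + 1498/q(32, -23) = (4*(51/4)*(51/4 - 150))/30625 + 1498/(-12) = (4*(51/4)*(-549/4))*(1/30625) + 1498*(-1/12) = -27999/4*1/30625 - 749/6 = -27999/122500 - 749/6 = -45960247/367500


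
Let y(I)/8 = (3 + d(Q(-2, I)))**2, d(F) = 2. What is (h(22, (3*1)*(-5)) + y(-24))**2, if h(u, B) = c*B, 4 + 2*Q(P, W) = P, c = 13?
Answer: 25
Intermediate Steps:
Q(P, W) = -2 + P/2
y(I) = 200 (y(I) = 8*(3 + 2)**2 = 8*5**2 = 8*25 = 200)
h(u, B) = 13*B
(h(22, (3*1)*(-5)) + y(-24))**2 = (13*((3*1)*(-5)) + 200)**2 = (13*(3*(-5)) + 200)**2 = (13*(-15) + 200)**2 = (-195 + 200)**2 = 5**2 = 25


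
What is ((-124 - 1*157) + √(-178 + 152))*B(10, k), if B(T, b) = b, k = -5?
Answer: 1405 - 5*I*√26 ≈ 1405.0 - 25.495*I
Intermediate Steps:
((-124 - 1*157) + √(-178 + 152))*B(10, k) = ((-124 - 1*157) + √(-178 + 152))*(-5) = ((-124 - 157) + √(-26))*(-5) = (-281 + I*√26)*(-5) = 1405 - 5*I*√26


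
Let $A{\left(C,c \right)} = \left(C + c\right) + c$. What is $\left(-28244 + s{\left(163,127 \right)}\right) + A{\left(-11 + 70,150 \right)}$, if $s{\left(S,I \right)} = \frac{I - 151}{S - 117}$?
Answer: $- \frac{641367}{23} \approx -27886.0$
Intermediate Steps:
$s{\left(S,I \right)} = \frac{-151 + I}{-117 + S}$
$A{\left(C,c \right)} = C + 2 c$
$\left(-28244 + s{\left(163,127 \right)}\right) + A{\left(-11 + 70,150 \right)} = \left(-28244 + \frac{-151 + 127}{-117 + 163}\right) + \left(\left(-11 + 70\right) + 2 \cdot 150\right) = \left(-28244 + \frac{1}{46} \left(-24\right)\right) + \left(59 + 300\right) = \left(-28244 + \frac{1}{46} \left(-24\right)\right) + 359 = \left(-28244 - \frac{12}{23}\right) + 359 = - \frac{649624}{23} + 359 = - \frac{641367}{23}$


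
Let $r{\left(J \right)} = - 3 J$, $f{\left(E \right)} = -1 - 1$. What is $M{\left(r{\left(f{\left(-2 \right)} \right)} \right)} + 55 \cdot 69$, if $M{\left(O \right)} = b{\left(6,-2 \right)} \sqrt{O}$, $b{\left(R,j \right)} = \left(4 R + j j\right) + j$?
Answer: $3795 + 26 \sqrt{6} \approx 3858.7$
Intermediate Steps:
$b{\left(R,j \right)} = j + j^{2} + 4 R$ ($b{\left(R,j \right)} = \left(4 R + j^{2}\right) + j = \left(j^{2} + 4 R\right) + j = j + j^{2} + 4 R$)
$f{\left(E \right)} = -2$
$M{\left(O \right)} = 26 \sqrt{O}$ ($M{\left(O \right)} = \left(-2 + \left(-2\right)^{2} + 4 \cdot 6\right) \sqrt{O} = \left(-2 + 4 + 24\right) \sqrt{O} = 26 \sqrt{O}$)
$M{\left(r{\left(f{\left(-2 \right)} \right)} \right)} + 55 \cdot 69 = 26 \sqrt{\left(-3\right) \left(-2\right)} + 55 \cdot 69 = 26 \sqrt{6} + 3795 = 3795 + 26 \sqrt{6}$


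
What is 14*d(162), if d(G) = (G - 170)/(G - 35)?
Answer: -112/127 ≈ -0.88189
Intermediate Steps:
d(G) = (-170 + G)/(-35 + G)
14*d(162) = 14*((-170 + 162)/(-35 + 162)) = 14*(-8/127) = -112/127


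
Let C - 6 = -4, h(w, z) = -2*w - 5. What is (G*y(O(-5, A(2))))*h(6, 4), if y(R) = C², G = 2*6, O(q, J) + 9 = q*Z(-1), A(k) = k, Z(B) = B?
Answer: -816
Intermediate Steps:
h(w, z) = -5 - 2*w
C = 2 (C = 6 - 4 = 2)
O(q, J) = -9 - q (O(q, J) = -9 + q*(-1) = -9 - q)
G = 12
y(R) = 4 (y(R) = 2² = 4)
(G*y(O(-5, A(2))))*h(6, 4) = (12*4)*(-5 - 2*6) = 48*(-5 - 12) = 48*(-17) = -816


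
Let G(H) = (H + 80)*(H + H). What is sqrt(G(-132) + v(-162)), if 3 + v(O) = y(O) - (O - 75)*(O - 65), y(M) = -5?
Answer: I*sqrt(40079) ≈ 200.2*I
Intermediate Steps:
G(H) = 2*H*(80 + H) (G(H) = (80 + H)*(2*H) = 2*H*(80 + H))
v(O) = -8 - (-75 + O)*(-65 + O) (v(O) = -3 + (-5 - (O - 75)*(O - 65)) = -3 + (-5 - (-75 + O)*(-65 + O)) = -8 - (-75 + O)*(-65 + O))
sqrt(G(-132) + v(-162)) = sqrt(2*(-132)*(80 - 132) + (-4883 - 1*(-162)**2 + 140*(-162))) = sqrt(2*(-132)*(-52) + (-4883 - 1*26244 - 22680)) = sqrt(13728 + (-4883 - 26244 - 22680)) = sqrt(13728 - 53807) = sqrt(-40079) = I*sqrt(40079)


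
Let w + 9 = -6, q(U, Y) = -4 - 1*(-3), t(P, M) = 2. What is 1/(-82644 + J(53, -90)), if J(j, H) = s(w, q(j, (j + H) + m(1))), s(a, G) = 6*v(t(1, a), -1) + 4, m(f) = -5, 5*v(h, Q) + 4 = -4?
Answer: -5/413248 ≈ -1.2099e-5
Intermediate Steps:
v(h, Q) = -8/5 (v(h, Q) = -⅘ + (⅕)*(-4) = -⅘ - ⅘ = -8/5)
q(U, Y) = -1 (q(U, Y) = -4 + 3 = -1)
w = -15 (w = -9 - 6 = -15)
s(a, G) = -28/5 (s(a, G) = 6*(-8/5) + 4 = -48/5 + 4 = -28/5)
J(j, H) = -28/5
1/(-82644 + J(53, -90)) = 1/(-82644 - 28/5) = 1/(-413248/5) = -5/413248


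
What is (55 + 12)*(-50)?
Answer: -3350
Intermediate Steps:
(55 + 12)*(-50) = 67*(-50) = -3350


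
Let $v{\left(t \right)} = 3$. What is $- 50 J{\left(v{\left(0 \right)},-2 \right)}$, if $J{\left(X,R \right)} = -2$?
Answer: $100$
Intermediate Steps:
$- 50 J{\left(v{\left(0 \right)},-2 \right)} = \left(-50\right) \left(-2\right) = 100$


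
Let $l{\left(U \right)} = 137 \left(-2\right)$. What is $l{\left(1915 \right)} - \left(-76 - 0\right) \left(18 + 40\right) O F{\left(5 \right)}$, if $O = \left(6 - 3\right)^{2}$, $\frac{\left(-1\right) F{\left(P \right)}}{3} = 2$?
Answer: $-238306$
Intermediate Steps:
$F{\left(P \right)} = -6$ ($F{\left(P \right)} = \left(-3\right) 2 = -6$)
$l{\left(U \right)} = -274$
$O = 9$ ($O = 3^{2} = 9$)
$l{\left(1915 \right)} - \left(-76 - 0\right) \left(18 + 40\right) O F{\left(5 \right)} = -274 - \left(-76 - 0\right) \left(18 + 40\right) 9 \left(-6\right) = -274 - \left(-76 + \left(-33 + 33\right)\right) 58 \cdot 9 \left(-6\right) = -274 - \left(-76 + 0\right) 58 \cdot 9 \left(-6\right) = -274 - \left(-76\right) 58 \cdot 9 \left(-6\right) = -274 - \left(-4408\right) 9 \left(-6\right) = -274 - \left(-39672\right) \left(-6\right) = -274 - 238032 = -238306$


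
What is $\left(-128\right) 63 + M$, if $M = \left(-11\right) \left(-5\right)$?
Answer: $-8009$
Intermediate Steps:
$M = 55$
$\left(-128\right) 63 + M = \left(-128\right) 63 + 55 = -8064 + 55 = -8009$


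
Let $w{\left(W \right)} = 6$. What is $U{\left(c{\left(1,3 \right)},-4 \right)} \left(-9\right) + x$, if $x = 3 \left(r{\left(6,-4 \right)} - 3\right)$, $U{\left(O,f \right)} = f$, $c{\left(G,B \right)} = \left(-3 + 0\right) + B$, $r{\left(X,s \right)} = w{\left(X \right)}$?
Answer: $45$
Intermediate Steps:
$r{\left(X,s \right)} = 6$
$c{\left(G,B \right)} = -3 + B$
$x = 9$ ($x = 3 \left(6 - 3\right) = 3 \cdot 3 = 9$)
$U{\left(c{\left(1,3 \right)},-4 \right)} \left(-9\right) + x = \left(-4\right) \left(-9\right) + 9 = 36 + 9 = 45$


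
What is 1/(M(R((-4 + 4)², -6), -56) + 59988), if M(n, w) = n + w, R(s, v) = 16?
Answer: 1/59948 ≈ 1.6681e-5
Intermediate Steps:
1/(M(R((-4 + 4)², -6), -56) + 59988) = 1/((16 - 56) + 59988) = 1/(-40 + 59988) = 1/59948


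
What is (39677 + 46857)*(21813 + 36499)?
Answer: 5045970608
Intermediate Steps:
(39677 + 46857)*(21813 + 36499) = 86534*58312 = 5045970608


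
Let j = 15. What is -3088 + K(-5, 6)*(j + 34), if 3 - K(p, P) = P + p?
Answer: -2990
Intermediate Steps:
K(p, P) = 3 - P - p (K(p, P) = 3 - (P + p) = 3 + (-P - p) = 3 - P - p)
-3088 + K(-5, 6)*(j + 34) = -3088 + (3 - 1*6 - 1*(-5))*(15 + 34) = -3088 + (3 - 6 + 5)*49 = -3088 + 2*49 = -3088 + 98 = -2990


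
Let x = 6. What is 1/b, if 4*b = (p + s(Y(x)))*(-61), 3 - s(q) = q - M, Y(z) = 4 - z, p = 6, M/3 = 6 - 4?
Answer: -4/1037 ≈ -0.0038573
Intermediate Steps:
M = 6 (M = 3*(6 - 4) = 3*2 = 6)
s(q) = 9 - q (s(q) = 3 - (q - 1*6) = 3 - (q - 6) = 3 - (-6 + q) = 3 + (6 - q) = 9 - q)
b = -1037/4 (b = ((6 + (9 - (4 - 1*6)))*(-61))/4 = ((6 + (9 - (4 - 6)))*(-61))/4 = ((6 + (9 - 1*(-2)))*(-61))/4 = ((6 + (9 + 2))*(-61))/4 = ((6 + 11)*(-61))/4 = (17*(-61))/4 = (¼)*(-1037) = -1037/4 ≈ -259.25)
1/b = 1/(-1037/4) = -4/1037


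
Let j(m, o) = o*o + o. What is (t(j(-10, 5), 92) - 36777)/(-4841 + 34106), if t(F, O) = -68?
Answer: -7369/5853 ≈ -1.2590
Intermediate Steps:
j(m, o) = o + o**2 (j(m, o) = o**2 + o = o + o**2)
(t(j(-10, 5), 92) - 36777)/(-4841 + 34106) = (-68 - 36777)/(-4841 + 34106) = -36845/29265 = -36845*1/29265 = -7369/5853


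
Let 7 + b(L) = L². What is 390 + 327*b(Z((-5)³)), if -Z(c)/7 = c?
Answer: 250357476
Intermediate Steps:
Z(c) = -7*c
b(L) = -7 + L²
390 + 327*b(Z((-5)³)) = 390 + 327*(-7 + (-7*(-5)³)²) = 390 + 327*(-7 + (-7*(-125))²) = 390 + 327*(-7 + 875²) = 390 + 327*(-7 + 765625) = 390 + 327*765618 = 390 + 250357086 = 250357476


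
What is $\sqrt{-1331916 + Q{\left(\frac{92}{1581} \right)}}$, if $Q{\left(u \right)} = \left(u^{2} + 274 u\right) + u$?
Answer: $\frac{2 i \sqrt{832291320278}}{1581} \approx 1154.1 i$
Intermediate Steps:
$Q{\left(u \right)} = u^{2} + 275 u$
$\sqrt{-1331916 + Q{\left(\frac{92}{1581} \right)}} = \sqrt{-1331916 + \frac{92}{1581} \left(275 + \frac{92}{1581}\right)} = \sqrt{-1331916 + 92 \cdot \frac{1}{1581} \left(275 + 92 \cdot \frac{1}{1581}\right)} = \sqrt{-1331916 + \frac{92 \left(275 + \frac{92}{1581}\right)}{1581}} = \sqrt{-1331916 + \frac{92}{1581} \cdot \frac{434867}{1581}} = \sqrt{-1331916 + \frac{40007764}{2499561}} = \sqrt{- \frac{3329165281112}{2499561}} = \frac{2 i \sqrt{832291320278}}{1581}$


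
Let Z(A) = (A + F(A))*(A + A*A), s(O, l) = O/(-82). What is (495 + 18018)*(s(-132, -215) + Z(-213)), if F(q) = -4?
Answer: -7437650808258/41 ≈ -1.8141e+11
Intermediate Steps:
s(O, l) = -O/82 (s(O, l) = O*(-1/82) = -O/82)
Z(A) = (-4 + A)*(A + A²) (Z(A) = (A - 4)*(A + A*A) = (-4 + A)*(A + A²))
(495 + 18018)*(s(-132, -215) + Z(-213)) = (495 + 18018)*(-1/82*(-132) - 213*(-4 + (-213)² - 3*(-213))) = 18513*(66/41 - 213*(-4 + 45369 + 639)) = 18513*(66/41 - 213*46004) = 18513*(66/41 - 9798852) = 18513*(-401752866/41) = -7437650808258/41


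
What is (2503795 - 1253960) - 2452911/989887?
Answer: 1237192965734/989887 ≈ 1.2498e+6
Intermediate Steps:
(2503795 - 1253960) - 2452911/989887 = 1249835 - 2452911*1/989887 = 1249835 - 2452911/989887 = 1237192965734/989887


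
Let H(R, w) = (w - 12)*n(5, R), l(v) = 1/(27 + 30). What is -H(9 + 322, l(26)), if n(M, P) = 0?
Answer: 0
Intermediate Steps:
l(v) = 1/57
H(R, w) = 0 (H(R, w) = (w - 12)*0 = (-12 + w)*0 = 0)
-H(9 + 322, l(26)) = -1*0 = 0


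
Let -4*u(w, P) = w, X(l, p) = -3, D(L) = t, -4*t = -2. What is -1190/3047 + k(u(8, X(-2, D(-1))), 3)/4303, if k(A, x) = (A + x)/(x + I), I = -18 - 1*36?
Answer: -261152117/668673291 ≈ -0.39055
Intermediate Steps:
t = ½ (t = -¼*(-2) = ½ ≈ 0.50000)
D(L) = ½
u(w, P) = -w/4
I = -54 (I = -18 - 36 = -54)
k(A, x) = (A + x)/(-54 + x) (k(A, x) = (A + x)/(x - 54) = (A + x)/(-54 + x))
-1190/3047 + k(u(8, X(-2, D(-1))), 3)/4303 = -1190/3047 + ((-¼*8 + 3)/(-54 + 3))/4303 = -1190*1/3047 + ((-2 + 3)/(-51))*(1/4303) = -1190/3047 - 1/51*1*(1/4303) = -1190/3047 - 1/51*1/4303 = -1190/3047 - 1/219453 = -261152117/668673291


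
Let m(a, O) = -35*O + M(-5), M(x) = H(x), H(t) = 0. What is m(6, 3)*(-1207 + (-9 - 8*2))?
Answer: 129360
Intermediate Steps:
M(x) = 0
m(a, O) = -35*O (m(a, O) = -35*O + 0 = -35*O)
m(6, 3)*(-1207 + (-9 - 8*2)) = (-35*3)*(-1207 + (-9 - 8*2)) = -105*(-1207 + (-9 - 16)) = -105*(-1207 - 25) = -105*(-1232) = 129360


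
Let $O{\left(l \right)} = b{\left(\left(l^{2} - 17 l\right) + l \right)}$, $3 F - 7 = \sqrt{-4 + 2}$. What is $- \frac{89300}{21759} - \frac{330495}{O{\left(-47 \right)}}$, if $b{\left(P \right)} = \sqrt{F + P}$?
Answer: $- \frac{89300}{21759} - \frac{330495 \sqrt{3}}{\sqrt{8890 + i \sqrt{2}}} \approx -6075.3 + 0.4829 i$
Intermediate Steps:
$F = \frac{7}{3} + \frac{i \sqrt{2}}{3}$ ($F = \frac{7}{3} + \frac{\sqrt{-4 + 2}}{3} = \frac{7}{3} + \frac{\sqrt{-2}}{3} = \frac{7}{3} + \frac{i \sqrt{2}}{3} \approx 2.3333 + 0.4714 i$)
$b{\left(P \right)} = \sqrt{\frac{7}{3} + P + \frac{i \sqrt{2}}{3}}$ ($b{\left(P \right)} = \sqrt{\left(\frac{7}{3} + \frac{i \sqrt{2}}{3}\right) + P} = \sqrt{\frac{7}{3} + P + \frac{i \sqrt{2}}{3}}$)
$O{\left(l \right)} = \frac{\sqrt{21 - 144 l + 9 l^{2} + 3 i \sqrt{2}}}{3}$ ($O{\left(l \right)} = \frac{\sqrt{21 + 9 \left(\left(l^{2} - 17 l\right) + l\right) + 3 i \sqrt{2}}}{3} = \frac{\sqrt{21 + 9 \left(l^{2} - 16 l\right) + 3 i \sqrt{2}}}{3} = \frac{\sqrt{21 + \left(- 144 l + 9 l^{2}\right) + 3 i \sqrt{2}}}{3} = \frac{\sqrt{21 - 144 l + 9 l^{2} + 3 i \sqrt{2}}}{3}$)
$- \frac{89300}{21759} - \frac{330495}{O{\left(-47 \right)}} = - \frac{89300}{21759} - \frac{330495}{\frac{1}{3} \sqrt{3} \sqrt{7 + i \sqrt{2} + 3 \left(-47\right) \left(-16 - 47\right)}} = \left(-89300\right) \frac{1}{21759} - \frac{330495}{\frac{1}{3} \sqrt{3} \sqrt{7 + i \sqrt{2} + 3 \left(-47\right) \left(-63\right)}} = - \frac{89300}{21759} - \frac{330495}{\frac{1}{3} \sqrt{3} \sqrt{7 + i \sqrt{2} + 8883}} = - \frac{89300}{21759} - \frac{330495}{\frac{1}{3} \sqrt{3} \sqrt{8890 + i \sqrt{2}}} = - \frac{89300}{21759} - 330495 \frac{\sqrt{3}}{\sqrt{8890 + i \sqrt{2}}} = - \frac{89300}{21759} - \frac{330495 \sqrt{3}}{\sqrt{8890 + i \sqrt{2}}}$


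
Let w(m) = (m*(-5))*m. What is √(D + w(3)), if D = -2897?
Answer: I*√2942 ≈ 54.24*I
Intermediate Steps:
w(m) = -5*m² (w(m) = (-5*m)*m = -5*m²)
√(D + w(3)) = √(-2897 - 5*3²) = √(-2897 - 5*9) = √(-2897 - 45) = √(-2942) = I*√2942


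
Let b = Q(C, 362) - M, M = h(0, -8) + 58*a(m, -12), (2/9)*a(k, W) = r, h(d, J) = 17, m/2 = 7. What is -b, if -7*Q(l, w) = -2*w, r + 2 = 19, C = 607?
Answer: 30454/7 ≈ 4350.6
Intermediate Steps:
r = 17 (r = -2 + 19 = 17)
m = 14 (m = 2*7 = 14)
a(k, W) = 153/2 (a(k, W) = (9/2)*17 = 153/2)
Q(l, w) = 2*w/7 (Q(l, w) = -(-2)*w/7 = 2*w/7)
M = 4454 (M = 17 + 58*(153/2) = 17 + 4437 = 4454)
b = -30454/7 (b = (2/7)*362 - 1*4454 = 724/7 - 4454 = -30454/7 ≈ -4350.6)
-b = -1*(-30454/7) = 30454/7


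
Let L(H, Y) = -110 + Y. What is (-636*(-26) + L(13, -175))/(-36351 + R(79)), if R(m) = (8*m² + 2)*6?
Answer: 5417/87743 ≈ 0.061737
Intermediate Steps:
R(m) = 12 + 48*m² (R(m) = (2 + 8*m²)*6 = 12 + 48*m²)
(-636*(-26) + L(13, -175))/(-36351 + R(79)) = (-636*(-26) + (-110 - 175))/(-36351 + (12 + 48*79²)) = (16536 - 285)/(-36351 + (12 + 48*6241)) = 16251/(-36351 + (12 + 299568)) = 16251/(-36351 + 299580) = 16251/263229 = 16251*(1/263229) = 5417/87743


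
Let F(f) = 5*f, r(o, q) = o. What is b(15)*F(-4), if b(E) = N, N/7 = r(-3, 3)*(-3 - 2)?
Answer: -2100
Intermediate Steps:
N = 105 (N = 7*(-3*(-3 - 2)) = 7*(-3*(-5)) = 7*15 = 105)
b(E) = 105
b(15)*F(-4) = 105*(5*(-4)) = 105*(-20) = -2100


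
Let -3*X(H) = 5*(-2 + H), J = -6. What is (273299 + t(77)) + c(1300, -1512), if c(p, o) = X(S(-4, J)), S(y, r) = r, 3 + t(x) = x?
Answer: 820159/3 ≈ 2.7339e+5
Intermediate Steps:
t(x) = -3 + x
X(H) = 10/3 - 5*H/3 (X(H) = -5*(-2 + H)/3 = -(-10 + 5*H)/3 = 10/3 - 5*H/3)
c(p, o) = 40/3 (c(p, o) = 10/3 - 5/3*(-6) = 10/3 + 10 = 40/3)
(273299 + t(77)) + c(1300, -1512) = (273299 + (-3 + 77)) + 40/3 = (273299 + 74) + 40/3 = 273373 + 40/3 = 820159/3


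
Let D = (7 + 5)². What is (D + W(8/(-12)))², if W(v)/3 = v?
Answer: 20164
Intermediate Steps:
W(v) = 3*v
D = 144 (D = 12² = 144)
(D + W(8/(-12)))² = (144 + 3*(8/(-12)))² = (144 + 3*(8*(-1/12)))² = (144 + 3*(-⅔))² = (144 - 2)² = 142² = 20164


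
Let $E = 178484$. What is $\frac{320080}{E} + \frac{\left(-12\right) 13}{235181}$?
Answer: $\frac{18812222744}{10494011401} \approx 1.7927$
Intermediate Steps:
$\frac{320080}{E} + \frac{\left(-12\right) 13}{235181} = \frac{320080}{178484} + \frac{\left(-12\right) 13}{235181} = 320080 \cdot \frac{1}{178484} - \frac{156}{235181} = \frac{80020}{44621} - \frac{156}{235181} = \frac{18812222744}{10494011401}$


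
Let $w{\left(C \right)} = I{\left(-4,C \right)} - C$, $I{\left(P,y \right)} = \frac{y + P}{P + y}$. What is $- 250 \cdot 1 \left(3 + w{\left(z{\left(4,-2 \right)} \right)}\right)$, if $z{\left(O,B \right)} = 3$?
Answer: $-250$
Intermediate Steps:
$I{\left(P,y \right)} = 1$ ($I{\left(P,y \right)} = \frac{P + y}{P + y} = 1$)
$w{\left(C \right)} = 1 - C$
$- 250 \cdot 1 \left(3 + w{\left(z{\left(4,-2 \right)} \right)}\right) = - 250 \cdot 1 \left(3 + \left(1 - 3\right)\right) = - 250 \cdot 1 \left(3 - 2\right) = - 250 \cdot 1 \cdot 1 = \left(-250\right) 1 = -250$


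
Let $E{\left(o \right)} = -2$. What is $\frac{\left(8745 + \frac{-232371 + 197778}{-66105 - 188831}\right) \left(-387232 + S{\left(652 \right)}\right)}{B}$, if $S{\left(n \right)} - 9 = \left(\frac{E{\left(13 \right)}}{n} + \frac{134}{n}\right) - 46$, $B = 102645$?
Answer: $- \frac{7818533948913399}{236964924020} \approx -32995.0$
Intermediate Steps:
$S{\left(n \right)} = -37 + \frac{132}{n}$ ($S{\left(n \right)} = 9 + \left(\left(- \frac{2}{n} + \frac{134}{n}\right) - 46\right) = 9 - \left(46 - \frac{132}{n}\right) = -37 + \frac{132}{n}$)
$\frac{\left(8745 + \frac{-232371 + 197778}{-66105 - 188831}\right) \left(-387232 + S{\left(652 \right)}\right)}{B} = \frac{\left(8745 + \frac{-232371 + 197778}{-66105 - 188831}\right) \left(-387232 - \left(37 - \frac{132}{652}\right)\right)}{102645} = \left(8745 - \frac{34593}{-254936}\right) \left(-387232 + \left(-37 + 132 \cdot \frac{1}{652}\right)\right) \frac{1}{102645} = \left(8745 - - \frac{34593}{254936}\right) \left(-387232 + \left(-37 + \frac{33}{163}\right)\right) \frac{1}{102645} = \left(8745 + \frac{34593}{254936}\right) \left(-387232 - \frac{5998}{163}\right) \frac{1}{102645} = \frac{2229449913}{254936} \left(- \frac{63124814}{163}\right) \frac{1}{102645} = \left(- \frac{70366805540220591}{20777284}\right) \frac{1}{102645} = - \frac{7818533948913399}{236964924020}$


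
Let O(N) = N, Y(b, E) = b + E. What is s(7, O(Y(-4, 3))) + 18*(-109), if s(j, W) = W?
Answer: -1963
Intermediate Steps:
Y(b, E) = E + b
s(7, O(Y(-4, 3))) + 18*(-109) = (3 - 4) + 18*(-109) = -1 - 1962 = -1963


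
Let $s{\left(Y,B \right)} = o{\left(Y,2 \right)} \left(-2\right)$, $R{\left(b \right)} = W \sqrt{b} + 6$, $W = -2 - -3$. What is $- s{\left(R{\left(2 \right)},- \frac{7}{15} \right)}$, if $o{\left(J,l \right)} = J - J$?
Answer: $0$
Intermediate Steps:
$W = 1$ ($W = -2 + 3 = 1$)
$o{\left(J,l \right)} = 0$
$R{\left(b \right)} = 6 + \sqrt{b}$ ($R{\left(b \right)} = 1 \sqrt{b} + 6 = \sqrt{b} + 6 = 6 + \sqrt{b}$)
$s{\left(Y,B \right)} = 0$ ($s{\left(Y,B \right)} = 0 \left(-2\right) = 0$)
$- s{\left(R{\left(2 \right)},- \frac{7}{15} \right)} = \left(-1\right) 0 = 0$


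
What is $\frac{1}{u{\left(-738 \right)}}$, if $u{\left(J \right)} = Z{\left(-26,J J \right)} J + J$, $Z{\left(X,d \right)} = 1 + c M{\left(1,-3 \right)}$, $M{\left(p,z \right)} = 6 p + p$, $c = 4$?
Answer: $- \frac{1}{22140} \approx -4.5167 \cdot 10^{-5}$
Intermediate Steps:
$M{\left(p,z \right)} = 7 p$
$Z{\left(X,d \right)} = 29$ ($Z{\left(X,d \right)} = 1 + 4 \cdot 7 \cdot 1 = 1 + 4 \cdot 7 = 1 + 28 = 29$)
$u{\left(J \right)} = 30 J$ ($u{\left(J \right)} = 29 J + J = 30 J$)
$\frac{1}{u{\left(-738 \right)}} = \frac{1}{30 \left(-738\right)} = \frac{1}{-22140} = - \frac{1}{22140}$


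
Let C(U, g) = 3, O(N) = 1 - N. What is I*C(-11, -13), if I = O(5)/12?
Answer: -1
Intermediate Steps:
I = -⅓ (I = (1 - 1*5)/12 = (1 - 5)*(1/12) = -4*1/12 = -⅓ ≈ -0.33333)
I*C(-11, -13) = -⅓*3 = -1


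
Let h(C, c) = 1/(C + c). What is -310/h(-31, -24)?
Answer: 17050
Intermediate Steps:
-310/h(-31, -24) = -310/(1/(-31 - 24)) = -310/(1/(-55)) = -310/(-1/55) = -310*(-55) = 17050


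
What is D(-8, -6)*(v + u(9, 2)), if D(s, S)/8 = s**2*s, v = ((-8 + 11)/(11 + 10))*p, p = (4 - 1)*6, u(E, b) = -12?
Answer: 270336/7 ≈ 38619.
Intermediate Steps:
p = 18 (p = 3*6 = 18)
v = 18/7 (v = ((-8 + 11)/(11 + 10))*18 = (3/21)*18 = (3*(1/21))*18 = (1/7)*18 = 18/7 ≈ 2.5714)
D(s, S) = 8*s**3 (D(s, S) = 8*(s**2*s) = 8*s**3)
D(-8, -6)*(v + u(9, 2)) = (8*(-8)**3)*(18/7 - 12) = (8*(-512))*(-66/7) = -4096*(-66/7) = 270336/7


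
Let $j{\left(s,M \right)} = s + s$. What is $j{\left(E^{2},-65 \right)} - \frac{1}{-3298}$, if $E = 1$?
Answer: $\frac{6597}{3298} \approx 2.0003$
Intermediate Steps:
$j{\left(s,M \right)} = 2 s$
$j{\left(E^{2},-65 \right)} - \frac{1}{-3298} = 2 \cdot 1^{2} - \frac{1}{-3298} = 2 \cdot 1 - - \frac{1}{3298} = 2 + \frac{1}{3298} = \frac{6597}{3298}$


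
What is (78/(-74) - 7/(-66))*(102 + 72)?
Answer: -67135/407 ≈ -164.95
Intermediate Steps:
(78/(-74) - 7/(-66))*(102 + 72) = (78*(-1/74) - 7*(-1/66))*174 = (-39/37 + 7/66)*174 = -2315/2442*174 = -67135/407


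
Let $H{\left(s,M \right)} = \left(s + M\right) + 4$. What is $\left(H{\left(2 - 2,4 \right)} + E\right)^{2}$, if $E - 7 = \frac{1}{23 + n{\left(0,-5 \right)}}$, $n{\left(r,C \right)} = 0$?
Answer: $\frac{119716}{529} \approx 226.31$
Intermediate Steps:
$H{\left(s,M \right)} = 4 + M + s$ ($H{\left(s,M \right)} = \left(M + s\right) + 4 = 4 + M + s$)
$E = \frac{162}{23}$ ($E = 7 + \frac{1}{23 + 0} = 7 + \frac{1}{23} = \frac{162}{23} \approx 7.0435$)
$\left(H{\left(2 - 2,4 \right)} + E\right)^{2} = \left(\left(4 + 4 + \left(2 - 2\right)\right) + \frac{162}{23}\right)^{2} = \left(\left(4 + 4 + 0\right) + \frac{162}{23}\right)^{2} = \left(8 + \frac{162}{23}\right)^{2} = \left(\frac{346}{23}\right)^{2} = \frac{119716}{529}$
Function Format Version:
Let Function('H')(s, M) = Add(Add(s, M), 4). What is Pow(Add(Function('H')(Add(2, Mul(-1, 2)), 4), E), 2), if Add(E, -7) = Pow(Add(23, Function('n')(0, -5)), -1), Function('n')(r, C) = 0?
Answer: Rational(119716, 529) ≈ 226.31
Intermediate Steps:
Function('H')(s, M) = Add(4, M, s) (Function('H')(s, M) = Add(Add(M, s), 4) = Add(4, M, s))
E = Rational(162, 23) (E = Add(7, Pow(Add(23, 0), -1)) = Add(7, Pow(23, -1)) = Add(7, Rational(1, 23)) = Rational(162, 23) ≈ 7.0435)
Pow(Add(Function('H')(Add(2, Mul(-1, 2)), 4), E), 2) = Pow(Add(Add(4, 4, Add(2, Mul(-1, 2))), Rational(162, 23)), 2) = Pow(Add(Add(4, 4, Add(2, -2)), Rational(162, 23)), 2) = Pow(Add(Add(4, 4, 0), Rational(162, 23)), 2) = Pow(Add(8, Rational(162, 23)), 2) = Pow(Rational(346, 23), 2) = Rational(119716, 529)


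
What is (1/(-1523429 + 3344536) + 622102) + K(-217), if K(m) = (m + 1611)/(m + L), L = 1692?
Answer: 1671051141322783/2686132825 ≈ 6.2210e+5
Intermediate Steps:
K(m) = (1611 + m)/(1692 + m) (K(m) = (m + 1611)/(m + 1692) = (1611 + m)/(1692 + m))
(1/(-1523429 + 3344536) + 622102) + K(-217) = (1/(-1523429 + 3344536) + 622102) + (1611 - 217)/(1692 - 217) = (1/1821107 + 622102) + 1394/1475 = (1/1821107 + 622102) + (1/1475)*1394 = 1132914306915/1821107 + 1394/1475 = 1671051141322783/2686132825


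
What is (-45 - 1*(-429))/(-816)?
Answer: -8/17 ≈ -0.47059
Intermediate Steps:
(-45 - 1*(-429))/(-816) = (-45 + 429)*(-1/816) = 384*(-1/816) = -8/17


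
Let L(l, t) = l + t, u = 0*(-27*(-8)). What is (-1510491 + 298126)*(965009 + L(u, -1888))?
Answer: -1167654191165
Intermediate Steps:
u = 0 (u = 0*216 = 0)
(-1510491 + 298126)*(965009 + L(u, -1888)) = (-1510491 + 298126)*(965009 + (0 - 1888)) = -1212365*(965009 - 1888) = -1212365*963121 = -1167654191165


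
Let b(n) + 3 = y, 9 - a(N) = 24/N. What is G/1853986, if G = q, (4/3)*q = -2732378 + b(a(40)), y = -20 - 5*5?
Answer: -4098639/3707972 ≈ -1.1054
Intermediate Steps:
a(N) = 9 - 24/N
y = -45 (y = -20 - 25 = -45)
b(n) = -48 (b(n) = -3 - 45 = -48)
q = -4098639/2 (q = 3*(-2732378 - 48)/4 = (3/4)*(-2732426) = -4098639/2 ≈ -2.0493e+6)
G = -4098639/2 ≈ -2.0493e+6
G/1853986 = -4098639/2/1853986 = -4098639/2*1/1853986 = -4098639/3707972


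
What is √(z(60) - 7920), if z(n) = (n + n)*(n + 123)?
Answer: 6*√390 ≈ 118.49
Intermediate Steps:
z(n) = 2*n*(123 + n) (z(n) = (2*n)*(123 + n) = 2*n*(123 + n))
√(z(60) - 7920) = √(2*60*(123 + 60) - 7920) = √(2*60*183 - 7920) = √(21960 - 7920) = √14040 = 6*√390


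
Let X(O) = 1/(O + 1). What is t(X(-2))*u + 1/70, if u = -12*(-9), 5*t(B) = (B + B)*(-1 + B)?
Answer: 6049/70 ≈ 86.414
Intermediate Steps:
X(O) = 1/(1 + O)
t(B) = 2*B*(-1 + B)/5 (t(B) = ((B + B)*(-1 + B))/5 = ((2*B)*(-1 + B))/5 = (2*B*(-1 + B))/5 = 2*B*(-1 + B)/5)
u = 108
t(X(-2))*u + 1/70 = (2*(-1 + 1/(1 - 2))/(5*(1 - 2)))*108 + 1/70 = ((2/5)*(-1 + 1/(-1))/(-1))*108 + 1/70 = ((2/5)*(-1)*(-1 - 1))*108 + 1/70 = ((2/5)*(-1)*(-2))*108 + 1/70 = (4/5)*108 + 1/70 = 432/5 + 1/70 = 6049/70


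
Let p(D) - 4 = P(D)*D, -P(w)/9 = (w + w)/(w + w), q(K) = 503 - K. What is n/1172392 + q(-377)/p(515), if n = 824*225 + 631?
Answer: -15472309/493577032 ≈ -0.031347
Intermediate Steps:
P(w) = -9 (P(w) = -9*(w + w)/(w + w) = -9*2*w/(2*w) = -9*2*w*1/(2*w) = -9*1 = -9)
p(D) = 4 - 9*D
n = 186031 (n = 185400 + 631 = 186031)
n/1172392 + q(-377)/p(515) = 186031/1172392 + (503 - 1*(-377))/(4 - 9*515) = 186031*(1/1172392) + (503 + 377)/(4 - 4635) = 186031/1172392 + 880/(-4631) = 186031/1172392 + 880*(-1/4631) = 186031/1172392 - 80/421 = -15472309/493577032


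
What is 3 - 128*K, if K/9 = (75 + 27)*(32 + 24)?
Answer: -6580221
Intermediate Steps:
K = 51408 (K = 9*((75 + 27)*(32 + 24)) = 9*(102*56) = 9*5712 = 51408)
3 - 128*K = 3 - 128*51408 = 3 - 6580224 = -6580221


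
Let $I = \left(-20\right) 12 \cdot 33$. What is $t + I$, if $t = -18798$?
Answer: $-26718$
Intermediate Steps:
$I = -7920$ ($I = \left(-240\right) 33 = -7920$)
$t + I = -18798 - 7920 = -26718$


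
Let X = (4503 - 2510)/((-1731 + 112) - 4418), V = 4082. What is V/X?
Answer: -24643034/1993 ≈ -12365.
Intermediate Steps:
X = -1993/6037 (X = 1993/(-1619 - 4418) = 1993/(-6037) = 1993*(-1/6037) = -1993/6037 ≈ -0.33013)
V/X = 4082/(-1993/6037) = 4082*(-6037/1993) = -24643034/1993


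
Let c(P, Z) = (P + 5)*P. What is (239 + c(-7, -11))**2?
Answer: 64009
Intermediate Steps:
c(P, Z) = P*(5 + P) (c(P, Z) = (5 + P)*P = P*(5 + P))
(239 + c(-7, -11))**2 = (239 - 7*(5 - 7))**2 = (239 - 7*(-2))**2 = (239 + 14)**2 = 253**2 = 64009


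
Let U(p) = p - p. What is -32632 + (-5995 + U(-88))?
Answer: -38627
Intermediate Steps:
U(p) = 0
-32632 + (-5995 + U(-88)) = -32632 + (-5995 + 0) = -32632 - 5995 = -38627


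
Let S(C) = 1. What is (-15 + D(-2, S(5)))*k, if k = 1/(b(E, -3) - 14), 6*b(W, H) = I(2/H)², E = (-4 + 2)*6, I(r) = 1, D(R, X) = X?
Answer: 84/83 ≈ 1.0120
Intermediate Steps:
E = -12 (E = -2*6 = -12)
b(W, H) = ⅙ (b(W, H) = (⅙)*1² = (⅙)*1 = ⅙)
k = -6/83 (k = 1/(⅙ - 14) = 1/(-83/6) = -6/83 ≈ -0.072289)
(-15 + D(-2, S(5)))*k = (-15 + 1)*(-6/83) = -14*(-6/83) = 84/83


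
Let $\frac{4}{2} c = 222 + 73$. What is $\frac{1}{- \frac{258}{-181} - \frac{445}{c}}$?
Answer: $- \frac{10679}{16996} \approx -0.62832$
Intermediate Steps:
$c = \frac{295}{2}$ ($c = \frac{222 + 73}{2} = \frac{1}{2} \cdot 295 = \frac{295}{2} \approx 147.5$)
$\frac{1}{- \frac{258}{-181} - \frac{445}{c}} = \frac{1}{- \frac{258}{-181} - \frac{445}{\frac{295}{2}}} = \frac{1}{\left(-258\right) \left(- \frac{1}{181}\right) - \frac{178}{59}} = \frac{1}{\frac{258}{181} - \frac{178}{59}} = \frac{1}{- \frac{16996}{10679}} = - \frac{10679}{16996}$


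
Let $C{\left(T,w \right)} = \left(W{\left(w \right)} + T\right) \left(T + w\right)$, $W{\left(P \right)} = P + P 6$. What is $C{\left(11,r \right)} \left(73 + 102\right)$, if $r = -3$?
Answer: $-14000$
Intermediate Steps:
$W{\left(P \right)} = 7 P$ ($W{\left(P \right)} = P + 6 P = 7 P$)
$C{\left(T,w \right)} = \left(T + w\right) \left(T + 7 w\right)$ ($C{\left(T,w \right)} = \left(7 w + T\right) \left(T + w\right) = \left(T + 7 w\right) \left(T + w\right) = \left(T + w\right) \left(T + 7 w\right)$)
$C{\left(11,r \right)} \left(73 + 102\right) = \left(11^{2} + 7 \left(-3\right)^{2} + 8 \cdot 11 \left(-3\right)\right) \left(73 + 102\right) = \left(121 + 7 \cdot 9 - 264\right) 175 = \left(121 + 63 - 264\right) 175 = \left(-80\right) 175 = -14000$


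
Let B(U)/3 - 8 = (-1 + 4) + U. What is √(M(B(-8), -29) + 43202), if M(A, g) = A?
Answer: √43211 ≈ 207.87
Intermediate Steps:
B(U) = 33 + 3*U (B(U) = 24 + 3*((-1 + 4) + U) = 24 + 3*(3 + U) = 24 + (9 + 3*U) = 33 + 3*U)
√(M(B(-8), -29) + 43202) = √((33 + 3*(-8)) + 43202) = √((33 - 24) + 43202) = √(9 + 43202) = √43211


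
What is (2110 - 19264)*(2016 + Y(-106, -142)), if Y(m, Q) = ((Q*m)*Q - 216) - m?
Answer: 36631989612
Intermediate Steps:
Y(m, Q) = -216 - m + m*Q² (Y(m, Q) = (m*Q² - 216) - m = (-216 + m*Q²) - m = -216 - m + m*Q²)
(2110 - 19264)*(2016 + Y(-106, -142)) = (2110 - 19264)*(2016 + (-216 - 1*(-106) - 106*(-142)²)) = -17154*(2016 + (-216 + 106 - 106*20164)) = -17154*(2016 + (-216 + 106 - 2137384)) = -17154*(2016 - 2137494) = -17154*(-2135478) = 36631989612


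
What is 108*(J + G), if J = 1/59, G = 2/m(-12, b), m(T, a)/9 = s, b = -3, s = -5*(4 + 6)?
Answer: 1992/1475 ≈ 1.3505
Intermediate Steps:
s = -50 (s = -5*10 = -50)
m(T, a) = -450 (m(T, a) = 9*(-50) = -450)
G = -1/225 (G = 2/(-450) = 2*(-1/450) = -1/225 ≈ -0.0044444)
J = 1/59 ≈ 0.016949
108*(J + G) = 108*(1/59 - 1/225) = 108*(166/13275) = 1992/1475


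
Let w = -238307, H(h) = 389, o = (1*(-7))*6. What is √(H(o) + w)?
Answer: I*√237918 ≈ 487.77*I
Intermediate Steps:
o = -42 (o = -7*6 = -42)
√(H(o) + w) = √(389 - 238307) = √(-237918) = I*√237918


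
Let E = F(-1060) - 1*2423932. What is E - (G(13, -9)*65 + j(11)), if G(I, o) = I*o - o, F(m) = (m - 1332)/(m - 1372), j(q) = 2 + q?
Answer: -734744901/304 ≈ -2.4169e+6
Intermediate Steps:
F(m) = (-1332 + m)/(-1372 + m)
G(I, o) = -o + I*o
E = -736875029/304 (E = (-1332 - 1060)/(-1372 - 1060) - 1*2423932 = -2392/(-2432) - 2423932 = -1/2432*(-2392) - 2423932 = 299/304 - 2423932 = -736875029/304 ≈ -2.4239e+6)
E - (G(13, -9)*65 + j(11)) = -736875029/304 - (-9*(-1 + 13)*65 + (2 + 11)) = -736875029/304 - (-9*12*65 + 13) = -736875029/304 - (-108*65 + 13) = -736875029/304 - (-7020 + 13) = -736875029/304 - 1*(-7007) = -736875029/304 + 7007 = -734744901/304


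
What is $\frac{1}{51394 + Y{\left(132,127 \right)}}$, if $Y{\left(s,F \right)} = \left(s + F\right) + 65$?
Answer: $\frac{1}{51718} \approx 1.9336 \cdot 10^{-5}$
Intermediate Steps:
$Y{\left(s,F \right)} = 65 + F + s$ ($Y{\left(s,F \right)} = \left(F + s\right) + 65 = 65 + F + s$)
$\frac{1}{51394 + Y{\left(132,127 \right)}} = \frac{1}{51394 + \left(65 + 127 + 132\right)} = \frac{1}{51394 + 324} = \frac{1}{51718}$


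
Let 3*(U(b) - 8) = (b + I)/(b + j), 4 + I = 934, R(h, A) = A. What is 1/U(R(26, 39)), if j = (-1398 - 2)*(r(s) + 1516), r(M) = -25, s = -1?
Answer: 2087361/16698565 ≈ 0.12500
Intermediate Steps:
I = 930 (I = -4 + 934 = 930)
j = -2087400 (j = (-1398 - 2)*(-25 + 1516) = -1400*1491 = -2087400)
U(b) = 8 + (930 + b)/(3*(-2087400 + b)) (U(b) = 8 + ((b + 930)/(b - 2087400))/3 = 8 + ((930 + b)/(-2087400 + b))/3 = 8 + (930 + b)/(3*(-2087400 + b)))
1/U(R(26, 39)) = 1/(5*(-10019334 + 5*39)/(3*(-2087400 + 39))) = 1/((5/3)*(-10019334 + 195)/(-2087361)) = 1/((5/3)*(-1/2087361)*(-10019139)) = 1/(16698565/2087361) = 2087361/16698565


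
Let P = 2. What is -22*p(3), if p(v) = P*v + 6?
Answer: -264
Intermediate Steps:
p(v) = 6 + 2*v (p(v) = 2*v + 6 = 6 + 2*v)
-22*p(3) = -22*(6 + 2*3) = -22*(6 + 6) = -22*12 = -264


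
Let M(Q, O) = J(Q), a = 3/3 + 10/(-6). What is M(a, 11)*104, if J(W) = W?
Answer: -208/3 ≈ -69.333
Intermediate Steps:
a = -2/3 (a = 3*(1/3) + 10*(-1/6) = 1 - 5/3 = -2/3 ≈ -0.66667)
M(Q, O) = Q
M(a, 11)*104 = -2/3*104 = -208/3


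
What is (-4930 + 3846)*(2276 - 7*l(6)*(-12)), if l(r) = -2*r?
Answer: -1374512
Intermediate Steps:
(-4930 + 3846)*(2276 - 7*l(6)*(-12)) = (-4930 + 3846)*(2276 - (-14)*6*(-12)) = -1084*(2276 - 7*(-12)*(-12)) = -1084*(2276 + 84*(-12)) = -1084*(2276 - 1008) = -1084*1268 = -1374512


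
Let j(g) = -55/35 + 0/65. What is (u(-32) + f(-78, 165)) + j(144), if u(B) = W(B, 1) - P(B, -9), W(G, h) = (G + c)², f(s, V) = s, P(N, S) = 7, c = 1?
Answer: 6121/7 ≈ 874.43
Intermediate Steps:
W(G, h) = (1 + G)² (W(G, h) = (G + 1)² = (1 + G)²)
j(g) = -11/7 (j(g) = -55*1/35 + 0*(1/65) = -11/7 + 0 = -11/7)
u(B) = -7 + (1 + B)² (u(B) = (1 + B)² - 1*7 = (1 + B)² - 7 = -7 + (1 + B)²)
(u(-32) + f(-78, 165)) + j(144) = ((-7 + (1 - 32)²) - 78) - 11/7 = ((-7 + (-31)²) - 78) - 11/7 = ((-7 + 961) - 78) - 11/7 = (954 - 78) - 11/7 = 876 - 11/7 = 6121/7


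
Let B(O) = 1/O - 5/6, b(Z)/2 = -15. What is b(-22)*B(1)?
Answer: -5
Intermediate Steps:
b(Z) = -30 (b(Z) = 2*(-15) = -30)
B(O) = -⅚ + 1/O (B(O) = 1/O - 5*⅙ = 1/O - ⅚ = -⅚ + 1/O)
b(-22)*B(1) = -30*(-⅚ + 1/1) = -30*(-⅚ + 1) = -30*⅙ = -5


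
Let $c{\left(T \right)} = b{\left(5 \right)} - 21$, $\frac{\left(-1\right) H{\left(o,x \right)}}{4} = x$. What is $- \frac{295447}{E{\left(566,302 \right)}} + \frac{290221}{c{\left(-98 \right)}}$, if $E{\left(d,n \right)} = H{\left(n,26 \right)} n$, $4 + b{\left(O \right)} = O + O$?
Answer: $- \frac{9110829463}{471120} \approx -19339.0$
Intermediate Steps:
$H{\left(o,x \right)} = - 4 x$
$b{\left(O \right)} = -4 + 2 O$ ($b{\left(O \right)} = -4 + \left(O + O\right) = -4 + 2 O$)
$E{\left(d,n \right)} = - 104 n$ ($E{\left(d,n \right)} = \left(-4\right) 26 n = - 104 n$)
$c{\left(T \right)} = -15$ ($c{\left(T \right)} = \left(-4 + 2 \cdot 5\right) - 21 = \left(-4 + 10\right) - 21 = 6 - 21 = -15$)
$- \frac{295447}{E{\left(566,302 \right)}} + \frac{290221}{c{\left(-98 \right)}} = - \frac{295447}{\left(-104\right) 302} + \frac{290221}{-15} = - \frac{295447}{-31408} + 290221 \left(- \frac{1}{15}\right) = \left(-295447\right) \left(- \frac{1}{31408}\right) - \frac{290221}{15} = \frac{295447}{31408} - \frac{290221}{15} = - \frac{9110829463}{471120}$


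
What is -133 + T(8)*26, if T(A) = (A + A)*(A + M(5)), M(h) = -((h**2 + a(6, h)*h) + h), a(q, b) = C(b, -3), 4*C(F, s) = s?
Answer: -7725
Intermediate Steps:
C(F, s) = s/4
a(q, b) = -3/4 (a(q, b) = (1/4)*(-3) = -3/4)
M(h) = -h**2 - h/4 (M(h) = -((h**2 - 3*h/4) + h) = -(h**2 + h/4) = -h**2 - h/4)
T(A) = 2*A*(-105/4 + A) (T(A) = (A + A)*(A - 1*5*(1/4 + 5)) = (2*A)*(A - 1*5*21/4) = (2*A)*(A - 105/4) = (2*A)*(-105/4 + A) = 2*A*(-105/4 + A))
-133 + T(8)*26 = -133 + ((1/2)*8*(-105 + 4*8))*26 = -133 + ((1/2)*8*(-105 + 32))*26 = -133 + ((1/2)*8*(-73))*26 = -133 - 292*26 = -133 - 7592 = -7725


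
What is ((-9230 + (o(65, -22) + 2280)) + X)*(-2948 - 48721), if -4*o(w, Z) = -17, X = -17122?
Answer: 4974226299/4 ≈ 1.2436e+9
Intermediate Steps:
o(w, Z) = 17/4 (o(w, Z) = -¼*(-17) = 17/4)
((-9230 + (o(65, -22) + 2280)) + X)*(-2948 - 48721) = ((-9230 + (17/4 + 2280)) - 17122)*(-2948 - 48721) = ((-9230 + 9137/4) - 17122)*(-51669) = (-27783/4 - 17122)*(-51669) = -96271/4*(-51669) = 4974226299/4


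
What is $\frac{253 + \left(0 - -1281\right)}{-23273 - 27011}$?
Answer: $- \frac{59}{1934} \approx -0.030507$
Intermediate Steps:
$\frac{253 + \left(0 - -1281\right)}{-23273 - 27011} = \frac{253 + \left(0 + 1281\right)}{-50284} = \left(253 + 1281\right) \left(- \frac{1}{50284}\right) = 1534 \left(- \frac{1}{50284}\right) = - \frac{59}{1934}$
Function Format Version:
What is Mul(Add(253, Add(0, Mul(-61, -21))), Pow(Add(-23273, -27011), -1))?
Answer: Rational(-59, 1934) ≈ -0.030507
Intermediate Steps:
Mul(Add(253, Add(0, Mul(-61, -21))), Pow(Add(-23273, -27011), -1)) = Mul(Add(253, Add(0, 1281)), Pow(-50284, -1)) = Mul(Add(253, 1281), Rational(-1, 50284)) = Mul(1534, Rational(-1, 50284)) = Rational(-59, 1934)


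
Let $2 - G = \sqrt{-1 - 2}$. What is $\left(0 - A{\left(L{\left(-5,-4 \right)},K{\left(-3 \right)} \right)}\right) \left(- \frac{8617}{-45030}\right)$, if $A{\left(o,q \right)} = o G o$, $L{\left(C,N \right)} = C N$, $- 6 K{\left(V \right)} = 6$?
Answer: $- \frac{689360}{4503} + \frac{344680 i \sqrt{3}}{4503} \approx -153.09 + 132.58 i$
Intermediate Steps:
$K{\left(V \right)} = -1$ ($K{\left(V \right)} = \left(- \frac{1}{6}\right) 6 = -1$)
$G = 2 - i \sqrt{3}$ ($G = 2 - \sqrt{-1 - 2} = 2 - \sqrt{-3} = 2 - i \sqrt{3} \approx 2.0 - 1.732 i$)
$A{\left(o,q \right)} = o^{2} \left(2 - i \sqrt{3}\right)$ ($A{\left(o,q \right)} = o \left(2 - i \sqrt{3}\right) o = o^{2} \left(2 - i \sqrt{3}\right)$)
$\left(0 - A{\left(L{\left(-5,-4 \right)},K{\left(-3 \right)} \right)}\right) \left(- \frac{8617}{-45030}\right) = \left(0 - \left(\left(-5\right) \left(-4\right)\right)^{2} \left(2 - i \sqrt{3}\right)\right) \left(- \frac{8617}{-45030}\right) = \left(0 - 20^{2} \left(2 - i \sqrt{3}\right)\right) \left(\left(-8617\right) \left(- \frac{1}{45030}\right)\right) = \left(0 - 400 \left(2 - i \sqrt{3}\right)\right) \frac{8617}{45030} = \left(0 - \left(800 - 400 i \sqrt{3}\right)\right) \frac{8617}{45030} = \left(-800 + 400 i \sqrt{3}\right) \frac{8617}{45030} = - \frac{689360}{4503} + \frac{344680 i \sqrt{3}}{4503}$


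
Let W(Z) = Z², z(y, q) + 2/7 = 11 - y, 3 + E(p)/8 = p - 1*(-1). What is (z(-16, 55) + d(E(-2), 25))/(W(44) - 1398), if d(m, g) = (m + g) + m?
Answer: -43/1883 ≈ -0.022836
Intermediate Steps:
E(p) = -16 + 8*p (E(p) = -24 + 8*(p - 1*(-1)) = -24 + 8*(p + 1) = -24 + 8*(1 + p) = -24 + (8 + 8*p) = -16 + 8*p)
d(m, g) = g + 2*m (d(m, g) = (g + m) + m = g + 2*m)
z(y, q) = 75/7 - y (z(y, q) = -2/7 + (11 - y) = 75/7 - y)
(z(-16, 55) + d(E(-2), 25))/(W(44) - 1398) = ((75/7 - 1*(-16)) + (25 + 2*(-16 + 8*(-2))))/(44² - 1398) = ((75/7 + 16) + (25 + 2*(-16 - 16)))/(1936 - 1398) = (187/7 + (25 + 2*(-32)))/538 = (187/7 + (25 - 64))*(1/538) = (187/7 - 39)*(1/538) = -86/7*1/538 = -43/1883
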